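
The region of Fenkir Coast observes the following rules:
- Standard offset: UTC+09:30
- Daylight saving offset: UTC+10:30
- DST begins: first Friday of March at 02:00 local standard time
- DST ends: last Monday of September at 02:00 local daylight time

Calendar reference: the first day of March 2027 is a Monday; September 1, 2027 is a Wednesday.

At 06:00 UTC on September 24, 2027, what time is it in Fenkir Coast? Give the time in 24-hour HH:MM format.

16:30

1 March 2027 is a Monday, so the first Friday is March 5.
1 September 2027 is a Wednesday, so Mondays fall on 6, 13, 20, 27; the last is September 27.
At the standard offset (UTC+09:30), 06:00 UTC + 9h30m = 15:30 Fenkir Coast standard time.
The standard-time date in Fenkir Coast, September 24, 2027, lies within the daylight-saving period (5 March – 27 September), so Fenkir Coast is on daylight time, UTC+10:30.
06:00 UTC + 10h30m = 16:30 local.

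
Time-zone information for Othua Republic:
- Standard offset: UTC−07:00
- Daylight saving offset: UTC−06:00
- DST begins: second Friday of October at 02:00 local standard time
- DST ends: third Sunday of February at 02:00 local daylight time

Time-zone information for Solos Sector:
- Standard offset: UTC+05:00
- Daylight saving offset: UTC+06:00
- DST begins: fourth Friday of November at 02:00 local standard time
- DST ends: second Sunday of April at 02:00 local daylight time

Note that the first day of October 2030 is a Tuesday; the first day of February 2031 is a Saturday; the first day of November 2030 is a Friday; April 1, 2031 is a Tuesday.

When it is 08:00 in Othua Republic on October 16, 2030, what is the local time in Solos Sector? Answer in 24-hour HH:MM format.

1 October 2030 is a Tuesday, so the first Friday is October 4 and the second is October 11.
1 February 2031 is a Saturday, so the first Sunday is February 2 and the third is February 16.
October 16, 2030 lies within the daylight-saving period (11 October 2030 – 16 February 2031), so Othua Republic is on daylight time, UTC−06:00.
08:00 Othua Republic + 6h = 14:00 UTC.
1 November 2030 is a Friday, so the first Friday is November 1 and the fourth is November 22.
1 April 2031 is a Tuesday, so the first Sunday is April 6 and the second is April 13.
At the standard offset (UTC+05:00), 14:00 UTC + 5h = 19:00 Solos Sector standard time.
The standard-time date in Solos Sector, October 16, 2030, does not fall between 22 November 2030 and 13 April 2031, so daylight saving is not in effect and Solos Sector is at UTC+05:00.
14:00 UTC + 5h = 19:00 Solos Sector.

19:00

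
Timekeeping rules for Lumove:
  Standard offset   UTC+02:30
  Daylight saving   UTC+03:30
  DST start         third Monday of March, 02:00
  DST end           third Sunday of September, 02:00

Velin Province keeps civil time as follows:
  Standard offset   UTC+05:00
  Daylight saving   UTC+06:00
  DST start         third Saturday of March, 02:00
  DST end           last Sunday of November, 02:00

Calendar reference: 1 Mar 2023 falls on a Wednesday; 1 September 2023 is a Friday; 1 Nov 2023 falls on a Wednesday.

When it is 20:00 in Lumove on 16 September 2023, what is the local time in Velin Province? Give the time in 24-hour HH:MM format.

1 March 2023 is a Wednesday, so the first Monday is March 6 and the third is March 20.
1 September 2023 is a Friday, so the first Sunday is September 3 and the third is September 17.
16 September 2023 lies within the daylight-saving period (20 March – 17 September), so Lumove is on daylight time, UTC+03:30.
20:00 Lumove − 3h30m = 16:30 UTC.
1 March 2023 is a Wednesday, so the first Saturday is March 4 and the third is March 18.
1 November 2023 is a Wednesday, so Sundays fall on 5, 12, 19, 26; the last is November 26.
At the standard offset (UTC+05:00), 16:30 UTC + 5h = 21:30 Velin Province standard time.
Daylight saving runs 18 March – 26 November; the standard-time date in Velin Province, 16 September 2023, is inside that window, so Velin Province is at UTC+06:00.
16:30 UTC + 6h = 22:30 Velin Province.

22:30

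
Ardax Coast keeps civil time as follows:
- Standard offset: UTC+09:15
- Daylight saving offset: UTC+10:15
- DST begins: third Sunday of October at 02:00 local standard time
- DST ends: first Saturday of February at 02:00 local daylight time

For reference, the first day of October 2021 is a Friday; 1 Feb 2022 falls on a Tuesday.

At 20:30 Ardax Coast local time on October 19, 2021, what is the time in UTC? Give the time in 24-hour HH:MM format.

10:15

1 October 2021 is a Friday, so the first Sunday is October 3 and the third is October 17.
1 February 2022 is a Tuesday, so the first Saturday is February 5.
October 19, 2021 falls between 17 October 2021 and 5 February 2022, so daylight saving is in effect and Ardax Coast is at UTC+10:15.
20:30 local − 10h15m = 10:15 UTC.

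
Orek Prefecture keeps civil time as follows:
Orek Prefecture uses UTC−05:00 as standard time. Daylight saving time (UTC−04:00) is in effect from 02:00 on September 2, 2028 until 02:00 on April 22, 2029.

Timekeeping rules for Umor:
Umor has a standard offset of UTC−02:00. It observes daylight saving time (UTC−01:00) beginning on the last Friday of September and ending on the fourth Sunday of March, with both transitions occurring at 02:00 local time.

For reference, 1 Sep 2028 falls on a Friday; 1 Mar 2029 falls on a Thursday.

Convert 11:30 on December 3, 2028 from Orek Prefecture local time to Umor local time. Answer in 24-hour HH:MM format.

14:30

Daylight saving runs 2 September 2028 – 22 April 2029; December 3, 2028 is inside that window, so Orek Prefecture is at UTC−04:00.
11:30 Orek Prefecture + 4h = 15:30 UTC.
1 September 2028 is a Friday, so Fridays fall on 1, 8, 15, 22, 29; the last is September 29.
1 March 2029 is a Thursday, so the first Sunday is March 4 and the fourth is March 25.
At the standard offset (UTC−02:00), 15:30 UTC − 2h = 13:30 Umor standard time.
The standard-time date in Umor, December 3, 2028, falls between 29 September 2028 and 25 March 2029, so daylight saving is in effect and Umor is at UTC−01:00.
15:30 UTC − 1h = 14:30 Umor.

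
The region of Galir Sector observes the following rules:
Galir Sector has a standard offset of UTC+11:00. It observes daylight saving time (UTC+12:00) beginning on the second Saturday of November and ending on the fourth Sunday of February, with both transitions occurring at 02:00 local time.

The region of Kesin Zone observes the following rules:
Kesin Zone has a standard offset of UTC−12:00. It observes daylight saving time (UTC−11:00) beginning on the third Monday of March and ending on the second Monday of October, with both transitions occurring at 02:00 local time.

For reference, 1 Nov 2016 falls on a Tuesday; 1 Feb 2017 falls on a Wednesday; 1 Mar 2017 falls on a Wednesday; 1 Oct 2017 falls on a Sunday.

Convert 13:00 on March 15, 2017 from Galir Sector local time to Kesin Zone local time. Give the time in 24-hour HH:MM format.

1 November 2016 is a Tuesday, so the first Saturday is November 5 and the second is November 12.
1 February 2017 is a Wednesday, so the first Sunday is February 5 and the fourth is February 26.
March 15, 2017 is outside the daylight-saving period (12 November 2016 – 26 February 2017), so Galir Sector is on standard time, UTC+11:00.
13:00 Galir Sector − 11h = 02:00 UTC.
1 March 2017 is a Wednesday, so the first Monday is March 6 and the third is March 20.
1 October 2017 is a Sunday, so the first Monday is October 2 and the second is October 9.
At the standard offset (UTC−12:00), 02:00 UTC − 12h = 14:00 Kesin Zone standard time (rolling into the previous day, 14 March 2017).
The standard-time date in Kesin Zone, March 14, 2017, is outside the daylight-saving period (20 March – 9 October), so Kesin Zone is on standard time, UTC−12:00.
02:00 UTC − 12h = 14:00 Kesin Zone (rolling into the previous day, 14 March 2017).

14:00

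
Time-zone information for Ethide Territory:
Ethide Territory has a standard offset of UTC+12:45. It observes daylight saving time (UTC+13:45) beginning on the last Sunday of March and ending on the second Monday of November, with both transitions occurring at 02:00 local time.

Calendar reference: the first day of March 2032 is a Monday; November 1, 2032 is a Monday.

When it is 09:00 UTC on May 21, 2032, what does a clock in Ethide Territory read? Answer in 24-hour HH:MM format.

1 March 2032 is a Monday, so Sundays fall on 7, 14, 21, 28; the last is March 28.
1 November 2032 is a Monday, so the first Monday is November 1 and the second is November 8.
At the standard offset (UTC+12:45), 09:00 UTC + 12h45m = 21:45 Ethide Territory standard time.
The standard-time date in Ethide Territory, May 21, 2032, falls between 28 March and 8 November, so daylight saving is in effect and Ethide Territory is at UTC+13:45.
09:00 UTC + 13h45m = 22:45 local.

22:45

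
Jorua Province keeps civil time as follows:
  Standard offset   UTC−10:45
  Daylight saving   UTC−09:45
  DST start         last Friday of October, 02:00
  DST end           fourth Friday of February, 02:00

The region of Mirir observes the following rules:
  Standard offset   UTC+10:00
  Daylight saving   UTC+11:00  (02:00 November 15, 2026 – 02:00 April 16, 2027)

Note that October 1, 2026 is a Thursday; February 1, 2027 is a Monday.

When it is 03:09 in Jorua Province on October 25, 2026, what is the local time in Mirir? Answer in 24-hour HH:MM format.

23:54

1 October 2026 is a Thursday, so Fridays fall on 2, 9, 16, 23, 30; the last is October 30.
1 February 2027 is a Monday, so the first Friday is February 5 and the fourth is February 26.
October 25, 2026 is outside the daylight-saving period (30 October 2026 – 26 February 2027), so Jorua Province is on standard time, UTC−10:45.
03:09 Jorua Province + 10h45m = 13:54 UTC.
At the standard offset (UTC+10:00), 13:54 UTC + 10h = 23:54 Mirir standard time.
The standard-time date in Mirir, October 25, 2026, does not fall between 15 November 2026 and 16 April 2027, so daylight saving is not in effect and Mirir is at UTC+10:00.
13:54 UTC + 10h = 23:54 Mirir.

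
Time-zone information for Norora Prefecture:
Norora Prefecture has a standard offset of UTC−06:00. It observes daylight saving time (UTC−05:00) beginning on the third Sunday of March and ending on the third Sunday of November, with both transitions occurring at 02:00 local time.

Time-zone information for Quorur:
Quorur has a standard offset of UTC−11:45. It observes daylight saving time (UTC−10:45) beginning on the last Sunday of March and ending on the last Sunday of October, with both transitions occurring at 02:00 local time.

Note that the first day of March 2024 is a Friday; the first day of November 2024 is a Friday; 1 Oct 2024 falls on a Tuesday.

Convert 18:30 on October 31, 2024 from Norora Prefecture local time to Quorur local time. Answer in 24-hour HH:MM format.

1 March 2024 is a Friday, so the first Sunday is March 3 and the third is March 17.
1 November 2024 is a Friday, so the first Sunday is November 3 and the third is November 17.
Daylight saving runs 17 March – 17 November; October 31, 2024 is inside that window, so Norora Prefecture is at UTC−05:00.
18:30 Norora Prefecture + 5h = 23:30 UTC.
1 March 2024 is a Friday, so Sundays fall on 3, 10, 17, 24, 31; the last is March 31.
1 October 2024 is a Tuesday, so Sundays fall on 6, 13, 20, 27; the last is October 27.
At the standard offset (UTC−11:45), 23:30 UTC − 11h45m = 11:45 Quorur standard time.
The standard-time date in Quorur, October 31, 2024, is outside the daylight-saving period (31 March – 27 October), so Quorur is on standard time, UTC−11:45.
23:30 UTC − 11h45m = 11:45 Quorur.

11:45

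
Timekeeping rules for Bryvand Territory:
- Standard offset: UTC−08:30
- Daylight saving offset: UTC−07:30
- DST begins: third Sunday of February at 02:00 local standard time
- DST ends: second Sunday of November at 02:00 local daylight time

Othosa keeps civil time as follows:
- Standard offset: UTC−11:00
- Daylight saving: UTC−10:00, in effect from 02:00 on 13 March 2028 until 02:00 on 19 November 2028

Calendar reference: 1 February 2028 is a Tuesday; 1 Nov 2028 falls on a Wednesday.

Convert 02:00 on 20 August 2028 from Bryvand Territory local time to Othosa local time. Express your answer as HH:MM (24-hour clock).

1 February 2028 is a Tuesday, so the first Sunday is February 6 and the third is February 20.
1 November 2028 is a Wednesday, so the first Sunday is November 5 and the second is November 12.
20 August 2028 lies within the daylight-saving period (20 February – 12 November), so Bryvand Territory is on daylight time, UTC−07:30.
02:00 Bryvand Territory + 7h30m = 09:30 UTC.
At the standard offset (UTC−11:00), 09:30 UTC − 11h = 22:30 Othosa standard time (rolling into the previous day, 19 August 2028).
The standard-time date in Othosa, 19 August 2028, lies within the daylight-saving period (13 March – 19 November), so Othosa is on daylight time, UTC−10:00.
09:30 UTC − 10h = 23:30 Othosa (rolling into the previous day, 19 August 2028).

23:30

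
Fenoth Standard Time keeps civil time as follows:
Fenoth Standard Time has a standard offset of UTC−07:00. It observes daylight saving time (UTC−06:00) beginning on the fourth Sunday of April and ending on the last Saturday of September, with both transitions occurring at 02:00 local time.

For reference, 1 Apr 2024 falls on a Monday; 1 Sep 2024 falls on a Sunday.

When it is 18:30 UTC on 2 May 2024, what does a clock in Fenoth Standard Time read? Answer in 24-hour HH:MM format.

12:30

1 April 2024 is a Monday, so the first Sunday is April 7 and the fourth is April 28.
1 September 2024 is a Sunday, so Saturdays fall on 7, 14, 21, 28; the last is September 28.
At the standard offset (UTC−07:00), 18:30 UTC − 7h = 11:30 Fenoth Standard Time standard time.
The standard-time date in Fenoth Standard Time, 2 May 2024, lies within the daylight-saving period (28 April – 28 September), so Fenoth Standard Time is on daylight time, UTC−06:00.
18:30 UTC − 6h = 12:30 local.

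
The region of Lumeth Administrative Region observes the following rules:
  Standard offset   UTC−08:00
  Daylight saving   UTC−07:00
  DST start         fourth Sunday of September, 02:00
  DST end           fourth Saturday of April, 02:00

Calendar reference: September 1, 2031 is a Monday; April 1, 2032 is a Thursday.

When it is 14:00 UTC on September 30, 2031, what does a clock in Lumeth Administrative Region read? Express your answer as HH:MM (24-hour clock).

1 September 2031 is a Monday, so the first Sunday is September 7 and the fourth is September 28.
1 April 2032 is a Thursday, so the first Saturday is April 3 and the fourth is April 24.
At the standard offset (UTC−08:00), 14:00 UTC − 8h = 06:00 Lumeth Administrative Region standard time.
The standard-time date in Lumeth Administrative Region, September 30, 2031, lies within the daylight-saving period (28 September 2031 – 24 April 2032), so Lumeth Administrative Region is on daylight time, UTC−07:00.
14:00 UTC − 7h = 07:00 local.

07:00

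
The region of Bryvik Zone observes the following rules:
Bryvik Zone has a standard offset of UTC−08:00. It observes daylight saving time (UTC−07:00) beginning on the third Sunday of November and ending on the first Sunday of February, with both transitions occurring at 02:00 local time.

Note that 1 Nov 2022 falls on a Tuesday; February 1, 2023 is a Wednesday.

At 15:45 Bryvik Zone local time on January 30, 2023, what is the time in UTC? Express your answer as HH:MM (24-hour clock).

1 November 2022 is a Tuesday, so the first Sunday is November 6 and the third is November 20.
1 February 2023 is a Wednesday, so the first Sunday is February 5.
Daylight saving runs 20 November 2022 – 5 February 2023; January 30, 2023 is inside that window, so Bryvik Zone is at UTC−07:00.
15:45 local + 7h = 22:45 UTC.

22:45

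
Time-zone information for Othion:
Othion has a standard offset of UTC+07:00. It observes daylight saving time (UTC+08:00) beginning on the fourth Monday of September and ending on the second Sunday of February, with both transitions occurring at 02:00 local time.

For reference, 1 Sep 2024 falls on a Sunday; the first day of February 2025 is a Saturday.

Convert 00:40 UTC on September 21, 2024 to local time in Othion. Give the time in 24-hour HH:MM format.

07:40

1 September 2024 is a Sunday, so the first Monday is September 2 and the fourth is September 23.
1 February 2025 is a Saturday, so the first Sunday is February 2 and the second is February 9.
At the standard offset (UTC+07:00), 00:40 UTC + 7h = 07:40 Othion standard time.
Daylight saving runs 23 September 2024 – 9 February 2025; the standard-time date in Othion, September 21, 2024, is outside that window, so Othion is on standard time at UTC+07:00.
00:40 UTC + 7h = 07:40 local.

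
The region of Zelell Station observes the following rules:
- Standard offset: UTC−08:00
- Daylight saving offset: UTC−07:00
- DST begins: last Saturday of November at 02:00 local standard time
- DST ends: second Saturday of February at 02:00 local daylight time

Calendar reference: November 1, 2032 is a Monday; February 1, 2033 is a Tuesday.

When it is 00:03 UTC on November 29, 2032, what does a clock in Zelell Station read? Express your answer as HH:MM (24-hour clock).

17:03

1 November 2032 is a Monday, so Saturdays fall on 6, 13, 20, 27; the last is November 27.
1 February 2033 is a Tuesday, so the first Saturday is February 5 and the second is February 12.
At the standard offset (UTC−08:00), 00:03 UTC − 8h = 16:03 Zelell Station standard time (rolling into the previous day, 28 November 2032).
The standard-time date in Zelell Station, November 28, 2032, lies within the daylight-saving period (27 November 2032 – 12 February 2033), so Zelell Station is on daylight time, UTC−07:00.
00:03 UTC − 7h = 17:03 local (rolling into the previous day, 28 November 2032).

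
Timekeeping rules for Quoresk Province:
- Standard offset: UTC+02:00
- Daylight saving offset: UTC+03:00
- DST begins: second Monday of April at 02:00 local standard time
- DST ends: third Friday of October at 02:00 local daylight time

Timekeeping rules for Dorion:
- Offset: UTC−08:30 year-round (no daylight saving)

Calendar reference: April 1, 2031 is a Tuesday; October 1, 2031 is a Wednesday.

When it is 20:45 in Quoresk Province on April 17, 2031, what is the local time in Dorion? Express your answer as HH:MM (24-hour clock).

09:15

1 April 2031 is a Tuesday, so the first Monday is April 7 and the second is April 14.
1 October 2031 is a Wednesday, so the first Friday is October 3 and the third is October 17.
April 17, 2031 falls between 14 April and 17 October, so daylight saving is in effect and Quoresk Province is at UTC+03:00.
20:45 Quoresk Province − 3h = 17:45 UTC.
Dorion has no daylight saving, so its offset is UTC−08:30 year-round.
17:45 UTC − 8h30m = 09:15 Dorion.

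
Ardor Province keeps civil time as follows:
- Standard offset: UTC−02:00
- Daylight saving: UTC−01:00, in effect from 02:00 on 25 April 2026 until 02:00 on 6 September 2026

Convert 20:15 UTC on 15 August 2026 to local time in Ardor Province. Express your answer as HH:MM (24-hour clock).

19:15

At the standard offset (UTC−02:00), 20:15 UTC − 2h = 18:15 Ardor Province standard time.
Daylight saving runs 25 April – 6 September; the standard-time date in Ardor Province, 15 August 2026, is inside that window, so Ardor Province is at UTC−01:00.
20:15 UTC − 1h = 19:15 local.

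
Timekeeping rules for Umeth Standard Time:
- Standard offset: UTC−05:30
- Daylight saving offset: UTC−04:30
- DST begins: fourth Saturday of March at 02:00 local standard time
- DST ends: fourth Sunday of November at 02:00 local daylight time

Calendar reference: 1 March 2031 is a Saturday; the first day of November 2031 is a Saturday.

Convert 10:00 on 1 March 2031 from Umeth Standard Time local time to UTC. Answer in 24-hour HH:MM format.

1 March 2031 is a Saturday, so the first Saturday is March 1 and the fourth is March 22.
1 November 2031 is a Saturday, so the first Sunday is November 2 and the fourth is November 23.
1 March 2031 does not fall between 22 March and 23 November, so daylight saving is not in effect and Umeth Standard Time is at UTC−05:30.
10:00 local + 5h30m = 15:30 UTC.

15:30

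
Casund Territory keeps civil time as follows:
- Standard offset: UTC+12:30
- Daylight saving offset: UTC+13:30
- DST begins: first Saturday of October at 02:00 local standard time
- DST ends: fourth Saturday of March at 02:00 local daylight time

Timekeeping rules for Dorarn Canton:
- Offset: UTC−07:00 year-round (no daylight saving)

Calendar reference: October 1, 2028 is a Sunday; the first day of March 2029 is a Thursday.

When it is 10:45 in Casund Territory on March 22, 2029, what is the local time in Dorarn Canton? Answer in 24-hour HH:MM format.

14:15

1 October 2028 is a Sunday, so the first Saturday is October 7.
1 March 2029 is a Thursday, so the first Saturday is March 3 and the fourth is March 24.
March 22, 2029 falls between 7 October 2028 and 24 March 2029, so daylight saving is in effect and Casund Territory is at UTC+13:30.
10:45 Casund Territory − 13h30m = 21:15 UTC (rolling into the previous day, 21 March 2029).
Dorarn Canton stays on UTC−07:00 all year.
21:15 UTC − 7h = 14:15 Dorarn Canton.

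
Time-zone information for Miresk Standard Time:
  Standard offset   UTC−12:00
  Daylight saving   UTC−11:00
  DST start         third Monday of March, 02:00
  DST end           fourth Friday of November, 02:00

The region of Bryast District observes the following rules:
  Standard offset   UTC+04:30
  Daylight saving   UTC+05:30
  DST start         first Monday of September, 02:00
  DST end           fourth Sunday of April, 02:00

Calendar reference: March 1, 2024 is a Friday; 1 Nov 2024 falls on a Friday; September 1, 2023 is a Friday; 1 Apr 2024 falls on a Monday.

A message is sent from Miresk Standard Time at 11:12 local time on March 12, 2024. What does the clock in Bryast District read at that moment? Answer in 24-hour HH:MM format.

1 March 2024 is a Friday, so the first Monday is March 4 and the third is March 18.
1 November 2024 is a Friday, so the first Friday is November 1 and the fourth is November 22.
March 12, 2024 does not fall between 18 March and 22 November, so daylight saving is not in effect and Miresk Standard Time is at UTC−12:00.
11:12 Miresk Standard Time + 12h = 23:12 UTC.
1 September 2023 is a Friday, so the first Monday is September 4.
1 April 2024 is a Monday, so the first Sunday is April 7 and the fourth is April 28.
At the standard offset (UTC+04:30), 23:12 UTC + 4h30m = 03:42 Bryast District standard time (rolling into the next day, 13 March 2024).
Daylight saving runs 4 September 2023 – 28 April 2024; the standard-time date in Bryast District, March 13, 2024, is inside that window, so Bryast District is at UTC+05:30.
23:12 UTC + 5h30m = 04:42 Bryast District (rolling into the next day, 13 March 2024).

04:42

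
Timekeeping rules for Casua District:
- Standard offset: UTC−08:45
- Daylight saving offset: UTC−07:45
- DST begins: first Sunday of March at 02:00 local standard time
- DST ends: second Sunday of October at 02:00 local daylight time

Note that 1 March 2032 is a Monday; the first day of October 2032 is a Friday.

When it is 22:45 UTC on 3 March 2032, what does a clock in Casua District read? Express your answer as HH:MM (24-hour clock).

1 March 2032 is a Monday, so the first Sunday is March 7.
1 October 2032 is a Friday, so the first Sunday is October 3 and the second is October 10.
At the standard offset (UTC−08:45), 22:45 UTC − 8h45m = 14:00 Casua District standard time.
Daylight saving runs 7 March – 10 October; the standard-time date in Casua District, 3 March 2032, is outside that window, so Casua District is on standard time at UTC−08:45.
22:45 UTC − 8h45m = 14:00 local.

14:00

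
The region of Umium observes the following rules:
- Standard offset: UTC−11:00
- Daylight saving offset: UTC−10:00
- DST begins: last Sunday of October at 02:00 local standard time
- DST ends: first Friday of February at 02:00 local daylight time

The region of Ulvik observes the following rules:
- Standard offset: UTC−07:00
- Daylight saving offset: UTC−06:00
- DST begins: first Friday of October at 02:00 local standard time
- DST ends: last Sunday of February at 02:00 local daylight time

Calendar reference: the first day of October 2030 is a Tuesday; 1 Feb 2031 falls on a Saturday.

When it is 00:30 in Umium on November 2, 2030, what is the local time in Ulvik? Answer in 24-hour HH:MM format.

04:30

1 October 2030 is a Tuesday, so Sundays fall on 6, 13, 20, 27; the last is October 27.
1 February 2031 is a Saturday, so the first Friday is February 7.
November 2, 2030 lies within the daylight-saving period (27 October 2030 – 7 February 2031), so Umium is on daylight time, UTC−10:00.
00:30 Umium + 10h = 10:30 UTC.
1 October 2030 is a Tuesday, so the first Friday is October 4.
1 February 2031 is a Saturday, so Sundays fall on 2, 9, 16, 23; the last is February 23.
At the standard offset (UTC−07:00), 10:30 UTC − 7h = 03:30 Ulvik standard time.
Daylight saving runs 4 October 2030 – 23 February 2031; the standard-time date in Ulvik, November 2, 2030, is inside that window, so Ulvik is at UTC−06:00.
10:30 UTC − 6h = 04:30 Ulvik.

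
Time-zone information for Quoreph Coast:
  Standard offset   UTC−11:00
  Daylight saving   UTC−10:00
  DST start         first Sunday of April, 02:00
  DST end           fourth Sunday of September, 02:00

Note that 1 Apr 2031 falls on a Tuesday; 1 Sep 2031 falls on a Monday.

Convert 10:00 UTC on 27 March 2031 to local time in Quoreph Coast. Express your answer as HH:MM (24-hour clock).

1 April 2031 is a Tuesday, so the first Sunday is April 6.
1 September 2031 is a Monday, so the first Sunday is September 7 and the fourth is September 28.
At the standard offset (UTC−11:00), 10:00 UTC − 11h = 23:00 Quoreph Coast standard time (rolling into the previous day, 26 March 2031).
The standard-time date in Quoreph Coast, 26 March 2031, is outside the daylight-saving period (6 April – 28 September), so Quoreph Coast is on standard time, UTC−11:00.
10:00 UTC − 11h = 23:00 local (rolling into the previous day, 26 March 2031).

23:00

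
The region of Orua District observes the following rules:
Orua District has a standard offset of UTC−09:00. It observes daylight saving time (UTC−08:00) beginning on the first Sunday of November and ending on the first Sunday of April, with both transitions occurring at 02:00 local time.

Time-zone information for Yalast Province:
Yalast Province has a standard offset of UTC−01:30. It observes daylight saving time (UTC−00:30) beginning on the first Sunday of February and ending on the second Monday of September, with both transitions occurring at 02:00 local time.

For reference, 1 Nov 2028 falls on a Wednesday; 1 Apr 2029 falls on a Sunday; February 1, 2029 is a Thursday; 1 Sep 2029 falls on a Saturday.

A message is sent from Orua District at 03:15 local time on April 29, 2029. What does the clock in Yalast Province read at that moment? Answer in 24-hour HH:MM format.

1 November 2028 is a Wednesday, so the first Sunday is November 5.
1 April 2029 is a Sunday, so the first Sunday is April 1.
Daylight saving runs 5 November 2028 – 1 April 2029; April 29, 2029 is outside that window, so Orua District is on standard time at UTC−09:00.
03:15 Orua District + 9h = 12:15 UTC.
1 February 2029 is a Thursday, so the first Sunday is February 4.
1 September 2029 is a Saturday, so the first Monday is September 3 and the second is September 10.
At the standard offset (UTC−01:30), 12:15 UTC − 1h30m = 10:45 Yalast Province standard time.
The standard-time date in Yalast Province, April 29, 2029, lies within the daylight-saving period (4 February – 10 September), so Yalast Province is on daylight time, UTC−00:30.
12:15 UTC − 0h30m = 11:45 Yalast Province.

11:45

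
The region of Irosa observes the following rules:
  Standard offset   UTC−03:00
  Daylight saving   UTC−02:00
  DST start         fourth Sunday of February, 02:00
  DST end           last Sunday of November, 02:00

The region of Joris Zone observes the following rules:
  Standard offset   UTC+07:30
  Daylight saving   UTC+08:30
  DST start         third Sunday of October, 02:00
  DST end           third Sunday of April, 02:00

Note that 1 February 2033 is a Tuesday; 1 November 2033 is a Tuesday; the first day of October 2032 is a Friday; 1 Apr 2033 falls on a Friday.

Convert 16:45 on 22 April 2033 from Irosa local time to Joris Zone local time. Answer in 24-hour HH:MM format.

02:15

1 February 2033 is a Tuesday, so the first Sunday is February 6 and the fourth is February 27.
1 November 2033 is a Tuesday, so Sundays fall on 6, 13, 20, 27; the last is November 27.
Daylight saving runs 27 February – 27 November; 22 April 2033 is inside that window, so Irosa is at UTC−02:00.
16:45 Irosa + 2h = 18:45 UTC.
1 October 2032 is a Friday, so the first Sunday is October 3 and the third is October 17.
1 April 2033 is a Friday, so the first Sunday is April 3 and the third is April 17.
At the standard offset (UTC+07:30), 18:45 UTC + 7h30m = 02:15 Joris Zone standard time (rolling into the next day, 23 April 2033).
The standard-time date in Joris Zone, 23 April 2033, does not fall between 17 October 2032 and 17 April 2033, so daylight saving is not in effect and Joris Zone is at UTC+07:30.
18:45 UTC + 7h30m = 02:15 Joris Zone (rolling into the next day, 23 April 2033).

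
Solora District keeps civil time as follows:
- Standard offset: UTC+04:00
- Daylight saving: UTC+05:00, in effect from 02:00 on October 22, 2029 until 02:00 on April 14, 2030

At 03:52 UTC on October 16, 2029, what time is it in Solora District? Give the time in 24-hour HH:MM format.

At the standard offset (UTC+04:00), 03:52 UTC + 4h = 07:52 Solora District standard time.
The standard-time date in Solora District, October 16, 2029, is outside the daylight-saving period (22 October 2029 – 14 April 2030), so Solora District is on standard time, UTC+04:00.
03:52 UTC + 4h = 07:52 local.

07:52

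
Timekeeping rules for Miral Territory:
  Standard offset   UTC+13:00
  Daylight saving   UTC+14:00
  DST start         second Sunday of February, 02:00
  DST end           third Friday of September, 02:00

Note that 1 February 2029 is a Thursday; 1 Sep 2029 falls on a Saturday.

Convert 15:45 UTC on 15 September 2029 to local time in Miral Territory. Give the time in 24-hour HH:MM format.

05:45

1 February 2029 is a Thursday, so the first Sunday is February 4 and the second is February 11.
1 September 2029 is a Saturday, so the first Friday is September 7 and the third is September 21.
At the standard offset (UTC+13:00), 15:45 UTC + 13h = 04:45 Miral Territory standard time (rolling into the next day, 16 September 2029).
Daylight saving runs 11 February – 21 September; the standard-time date in Miral Territory, 16 September 2029, is inside that window, so Miral Territory is at UTC+14:00.
15:45 UTC + 14h = 05:45 local (rolling into the next day, 16 September 2029).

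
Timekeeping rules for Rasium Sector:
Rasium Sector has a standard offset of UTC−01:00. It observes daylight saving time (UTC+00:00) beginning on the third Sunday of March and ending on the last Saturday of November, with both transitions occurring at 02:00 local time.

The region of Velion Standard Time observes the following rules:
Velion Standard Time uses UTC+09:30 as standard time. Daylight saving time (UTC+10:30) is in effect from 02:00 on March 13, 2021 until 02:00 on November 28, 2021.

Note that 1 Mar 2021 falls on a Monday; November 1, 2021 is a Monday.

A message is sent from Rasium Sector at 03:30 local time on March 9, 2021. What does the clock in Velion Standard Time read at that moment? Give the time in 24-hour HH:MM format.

1 March 2021 is a Monday, so the first Sunday is March 7 and the third is March 21.
1 November 2021 is a Monday, so Saturdays fall on 6, 13, 20, 27; the last is November 27.
March 9, 2021 is outside the daylight-saving period (21 March – 27 November), so Rasium Sector is on standard time, UTC−01:00.
03:30 Rasium Sector + 1h = 04:30 UTC.
At the standard offset (UTC+09:30), 04:30 UTC + 9h30m = 14:00 Velion Standard Time standard time.
The standard-time date in Velion Standard Time, March 9, 2021, is outside the daylight-saving period (13 March – 28 November), so Velion Standard Time is on standard time, UTC+09:30.
04:30 UTC + 9h30m = 14:00 Velion Standard Time.

14:00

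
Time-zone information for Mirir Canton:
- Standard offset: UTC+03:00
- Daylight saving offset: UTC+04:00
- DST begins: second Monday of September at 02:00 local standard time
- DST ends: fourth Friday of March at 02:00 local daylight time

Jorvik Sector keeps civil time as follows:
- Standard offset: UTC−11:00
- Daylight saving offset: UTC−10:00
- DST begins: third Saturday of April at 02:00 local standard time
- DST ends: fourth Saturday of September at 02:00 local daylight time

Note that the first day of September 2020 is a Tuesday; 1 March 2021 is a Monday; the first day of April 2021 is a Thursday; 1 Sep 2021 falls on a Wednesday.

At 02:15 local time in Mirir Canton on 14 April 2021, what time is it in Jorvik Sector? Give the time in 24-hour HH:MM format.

12:15

1 September 2020 is a Tuesday, so the first Monday is September 7 and the second is September 14.
1 March 2021 is a Monday, so the first Friday is March 5 and the fourth is March 26.
14 April 2021 is outside the daylight-saving period (14 September 2020 – 26 March 2021), so Mirir Canton is on standard time, UTC+03:00.
02:15 Mirir Canton − 3h = 23:15 UTC (rolling into the previous day, 13 April 2021).
1 April 2021 is a Thursday, so the first Saturday is April 3 and the third is April 17.
1 September 2021 is a Wednesday, so the first Saturday is September 4 and the fourth is September 25.
At the standard offset (UTC−11:00), 23:15 UTC − 11h = 12:15 Jorvik Sector standard time.
Daylight saving runs 17 April – 25 September; the standard-time date in Jorvik Sector, 13 April 2021, is outside that window, so Jorvik Sector is on standard time at UTC−11:00.
23:15 UTC − 11h = 12:15 Jorvik Sector.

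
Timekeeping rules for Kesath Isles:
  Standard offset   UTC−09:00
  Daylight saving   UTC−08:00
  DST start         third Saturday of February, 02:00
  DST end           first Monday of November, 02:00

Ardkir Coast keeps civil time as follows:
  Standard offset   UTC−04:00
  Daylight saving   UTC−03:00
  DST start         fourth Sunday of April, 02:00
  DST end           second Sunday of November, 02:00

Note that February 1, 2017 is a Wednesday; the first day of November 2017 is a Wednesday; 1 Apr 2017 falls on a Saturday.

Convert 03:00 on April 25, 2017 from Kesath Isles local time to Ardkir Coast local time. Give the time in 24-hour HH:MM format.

08:00

1 February 2017 is a Wednesday, so the first Saturday is February 4 and the third is February 18.
1 November 2017 is a Wednesday, so the first Monday is November 6.
April 25, 2017 lies within the daylight-saving period (18 February – 6 November), so Kesath Isles is on daylight time, UTC−08:00.
03:00 Kesath Isles + 8h = 11:00 UTC.
1 April 2017 is a Saturday, so the first Sunday is April 2 and the fourth is April 23.
1 November 2017 is a Wednesday, so the first Sunday is November 5 and the second is November 12.
At the standard offset (UTC−04:00), 11:00 UTC − 4h = 07:00 Ardkir Coast standard time.
The standard-time date in Ardkir Coast, April 25, 2017, lies within the daylight-saving period (23 April – 12 November), so Ardkir Coast is on daylight time, UTC−03:00.
11:00 UTC − 3h = 08:00 Ardkir Coast.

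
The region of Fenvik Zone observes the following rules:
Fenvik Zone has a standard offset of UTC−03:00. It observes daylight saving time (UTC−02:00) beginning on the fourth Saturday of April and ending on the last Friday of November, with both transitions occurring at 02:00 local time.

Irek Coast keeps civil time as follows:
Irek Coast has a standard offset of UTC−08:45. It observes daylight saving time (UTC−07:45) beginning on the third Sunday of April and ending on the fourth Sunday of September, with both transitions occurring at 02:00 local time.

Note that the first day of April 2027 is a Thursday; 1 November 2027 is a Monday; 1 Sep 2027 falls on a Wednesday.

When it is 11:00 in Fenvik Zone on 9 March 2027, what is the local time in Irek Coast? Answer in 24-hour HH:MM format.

05:15

1 April 2027 is a Thursday, so the first Saturday is April 3 and the fourth is April 24.
1 November 2027 is a Monday, so Fridays fall on 5, 12, 19, 26; the last is November 26.
9 March 2027 does not fall between 24 April and 26 November, so daylight saving is not in effect and Fenvik Zone is at UTC−03:00.
11:00 Fenvik Zone + 3h = 14:00 UTC.
1 April 2027 is a Thursday, so the first Sunday is April 4 and the third is April 18.
1 September 2027 is a Wednesday, so the first Sunday is September 5 and the fourth is September 26.
At the standard offset (UTC−08:45), 14:00 UTC − 8h45m = 05:15 Irek Coast standard time.
The standard-time date in Irek Coast, 9 March 2027, is outside the daylight-saving period (18 April – 26 September), so Irek Coast is on standard time, UTC−08:45.
14:00 UTC − 8h45m = 05:15 Irek Coast.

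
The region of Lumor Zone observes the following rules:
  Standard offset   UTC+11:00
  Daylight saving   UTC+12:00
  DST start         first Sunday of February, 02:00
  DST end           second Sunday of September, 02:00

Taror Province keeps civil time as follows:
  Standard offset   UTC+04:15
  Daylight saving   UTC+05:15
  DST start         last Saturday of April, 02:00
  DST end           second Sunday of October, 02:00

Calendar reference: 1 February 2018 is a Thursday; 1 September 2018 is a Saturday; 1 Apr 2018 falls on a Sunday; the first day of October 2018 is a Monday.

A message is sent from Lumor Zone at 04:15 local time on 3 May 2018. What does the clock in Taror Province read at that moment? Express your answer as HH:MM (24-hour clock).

1 February 2018 is a Thursday, so the first Sunday is February 4.
1 September 2018 is a Saturday, so the first Sunday is September 2 and the second is September 9.
3 May 2018 falls between 4 February and 9 September, so daylight saving is in effect and Lumor Zone is at UTC+12:00.
04:15 Lumor Zone − 12h = 16:15 UTC (rolling into the previous day, 2 May 2018).
1 April 2018 is a Sunday, so Saturdays fall on 7, 14, 21, 28; the last is April 28.
1 October 2018 is a Monday, so the first Sunday is October 7 and the second is October 14.
At the standard offset (UTC+04:15), 16:15 UTC + 4h15m = 20:30 Taror Province standard time.
Daylight saving runs 28 April – 14 October; the standard-time date in Taror Province, 2 May 2018, is inside that window, so Taror Province is at UTC+05:15.
16:15 UTC + 5h15m = 21:30 Taror Province.

21:30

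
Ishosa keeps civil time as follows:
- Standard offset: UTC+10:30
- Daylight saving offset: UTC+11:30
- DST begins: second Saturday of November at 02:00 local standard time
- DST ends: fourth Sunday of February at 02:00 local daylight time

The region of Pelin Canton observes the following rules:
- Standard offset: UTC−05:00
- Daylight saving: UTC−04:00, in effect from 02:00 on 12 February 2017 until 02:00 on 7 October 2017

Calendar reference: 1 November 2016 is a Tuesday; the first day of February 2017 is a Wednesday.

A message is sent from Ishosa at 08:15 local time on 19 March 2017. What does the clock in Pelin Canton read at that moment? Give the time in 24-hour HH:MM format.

17:45

1 November 2016 is a Tuesday, so the first Saturday is November 5 and the second is November 12.
1 February 2017 is a Wednesday, so the first Sunday is February 5 and the fourth is February 26.
Daylight saving runs 12 November 2016 – 26 February 2017; 19 March 2017 is outside that window, so Ishosa is on standard time at UTC+10:30.
08:15 Ishosa − 10h30m = 21:45 UTC (rolling into the previous day, 18 March 2017).
At the standard offset (UTC−05:00), 21:45 UTC − 5h = 16:45 Pelin Canton standard time.
The standard-time date in Pelin Canton, 18 March 2017, lies within the daylight-saving period (12 February – 7 October), so Pelin Canton is on daylight time, UTC−04:00.
21:45 UTC − 4h = 17:45 Pelin Canton.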